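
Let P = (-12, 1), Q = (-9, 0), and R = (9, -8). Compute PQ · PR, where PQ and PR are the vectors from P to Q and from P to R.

PQ = Q − P = (3, -1)
PR = R − P = (21, -9)
PQ · PR = 3·21 + (-1)·(-9) = 63 + 9 = 72

72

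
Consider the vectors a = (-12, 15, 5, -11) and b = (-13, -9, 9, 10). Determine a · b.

-44

a · b = (-12)·(-13) + 15·(-9) + 5·9 + (-11)·10 = 156 - 135 + 45 - 110 = -44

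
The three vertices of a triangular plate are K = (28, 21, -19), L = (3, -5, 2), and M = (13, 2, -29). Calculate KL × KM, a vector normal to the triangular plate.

KL = (-25, -26, 21)
KM = (-15, -19, -10)
i: (-26)·(-10) - 21·(-19) = 260 - (-399) = 659
j: 21·(-15) - (-25)·(-10) = -315 - 250 = -565
k: (-25)·(-19) - (-26)·(-15) = 475 - 390 = 85
KL × KM = (659, -565, 85)

(659, -565, 85)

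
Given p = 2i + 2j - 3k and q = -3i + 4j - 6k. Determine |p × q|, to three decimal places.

25.239

i: 2·(-6) - (-3)·4 = -12 - (-12) = 0
j: (-3)·(-3) - 2·(-6) = 9 - (-12) = 21
k: 2·4 - 2·(-3) = 8 - (-6) = 14
p × q = (0, 21, 14)
|p × q| = √(0² + 21² + 14²) = √637 ≈ 25.2389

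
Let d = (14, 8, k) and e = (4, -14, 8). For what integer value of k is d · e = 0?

7

d · e = 14·4 + 8·(-14) + k·8 = -56 + 8k
Set equal to 0: 8k = 56, so k = 7.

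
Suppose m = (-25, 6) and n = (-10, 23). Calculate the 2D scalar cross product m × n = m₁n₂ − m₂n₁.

(-25)·23 - 6·(-10) = -575 - (-60) = -515

-515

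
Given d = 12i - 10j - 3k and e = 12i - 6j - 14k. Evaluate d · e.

d · e = 12·12 + (-10)·(-6) + (-3)·(-14) = 144 + 60 + 42 = 246

246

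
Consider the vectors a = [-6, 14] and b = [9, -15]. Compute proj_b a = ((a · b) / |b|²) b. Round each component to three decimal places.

a · b = (-6)·9 + 14·(-15) = -54 - 210 = -264
|b|² = 81 + 225 = 306
proj_b a = (-264/306) · (9, -15) ≈ (-7.765, 12.941)

(-7.765, 12.941)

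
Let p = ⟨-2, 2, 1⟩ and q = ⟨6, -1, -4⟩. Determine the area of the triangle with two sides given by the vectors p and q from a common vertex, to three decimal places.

i: 2·(-4) - 1·(-1) = -8 - (-1) = -7
j: 1·6 - (-2)·(-4) = 6 - 8 = -2
k: (-2)·(-1) - 2·6 = 2 - 12 = -10
p × q = (-7, -2, -10)
|p × q| = √((-7)² + (-2)² + (-10)²) = √153 ≈ 12.3693
area = ½ · 12.3693 ≈ 6.185

6.185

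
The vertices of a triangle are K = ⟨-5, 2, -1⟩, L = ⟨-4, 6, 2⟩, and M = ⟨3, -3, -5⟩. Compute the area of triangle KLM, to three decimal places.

KL = (1, 4, 3),  KM = (8, -5, -4)
i: 4·(-4) - 3·(-5) = -16 - (-15) = -1
j: 3·8 - 1·(-4) = 24 - (-4) = 28
k: 1·(-5) - 4·8 = -5 - 32 = -37
KL × KM = (-1, 28, -37)
|KL × KM| = √2154 ≈ 46.4112
area = ½ · 46.4112 ≈ 23.206

23.206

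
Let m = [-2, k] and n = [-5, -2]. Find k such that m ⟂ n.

m · n = (-2)·(-5) + k·(-2) = 10 - 2k
Set equal to 0: -2k = -10, so k = 5.

5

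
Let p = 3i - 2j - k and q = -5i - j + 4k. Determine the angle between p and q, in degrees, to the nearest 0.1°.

134.5

p · q = 3·(-5) + (-2)·(-1) + (-1)·4 = -15 + 2 - 4 = -17
|p|² = 9 + 4 + 1 = 14,  |p| = √14 ≈ 3.741657
|q|² = 25 + 1 + 16 = 42,  |q| = √42 ≈ 6.480741
cos θ = -17 / (3.741657 · 6.480741) ≈ -0.70107
θ = arccos(-0.70107) ≈ 134.5°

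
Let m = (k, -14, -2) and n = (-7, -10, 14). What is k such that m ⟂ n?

16

m · n = k·(-7) + (-14)·(-10) + (-2)·14 = 112 - 7k
Set equal to 0: -7k = -112, so k = 16.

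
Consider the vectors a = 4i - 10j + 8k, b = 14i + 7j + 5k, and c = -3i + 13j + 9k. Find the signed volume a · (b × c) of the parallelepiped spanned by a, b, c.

3026

b × c:
i: 7·9 - 5·13 = 63 - 65 = -2
j: 5·(-3) - 14·9 = -15 - 126 = -141
k: 14·13 - 7·(-3) = 182 - (-21) = 203
b × c = (-2, -141, 203)
a · (b × c) = 4·(-2) + (-10)·(-141) + 8·203 = -8 + 1410 + 1624 = 3026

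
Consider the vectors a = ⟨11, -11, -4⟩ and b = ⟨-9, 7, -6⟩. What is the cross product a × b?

(94, 102, -22)

i: (-11)·(-6) - (-4)·7 = 66 - (-28) = 94
j: (-4)·(-9) - 11·(-6) = 36 - (-66) = 102
k: 11·7 - (-11)·(-9) = 77 - 99 = -22
a × b = (94, 102, -22)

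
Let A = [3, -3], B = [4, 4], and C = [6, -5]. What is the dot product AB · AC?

AB = B − A = (1, 7)
AC = C − A = (3, -2)
AB · AC = 1·3 + 7·(-2) = 3 - 14 = -11

-11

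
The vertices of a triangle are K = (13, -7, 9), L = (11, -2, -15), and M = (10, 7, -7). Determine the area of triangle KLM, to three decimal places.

KL = (-2, 5, -24),  KM = (-3, 14, -16)
i: 5·(-16) - (-24)·14 = -80 - (-336) = 256
j: (-24)·(-3) - (-2)·(-16) = 72 - 32 = 40
k: (-2)·14 - 5·(-3) = -28 - (-15) = -13
KL × KM = (256, 40, -13)
|KL × KM| = √67305 ≈ 259.4321
area = ½ · 259.4321 ≈ 129.716

129.716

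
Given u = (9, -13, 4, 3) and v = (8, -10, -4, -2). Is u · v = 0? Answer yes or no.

no

u · v = 9·8 + (-13)·(-10) + 4·(-4) + 3·(-2) = 72 + 130 - 16 - 6 = 180
Nonzero, so the vectors are not orthogonal.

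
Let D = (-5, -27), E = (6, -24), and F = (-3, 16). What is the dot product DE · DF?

DE = E − D = (11, 3)
DF = F − D = (2, 43)
DE · DF = 11·2 + 3·43 = 22 + 129 = 151

151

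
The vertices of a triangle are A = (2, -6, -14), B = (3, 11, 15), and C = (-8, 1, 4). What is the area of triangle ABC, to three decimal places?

184.934

AB = (1, 17, 29),  AC = (-10, 7, 18)
i: 17·18 - 29·7 = 306 - 203 = 103
j: 29·(-10) - 1·18 = -290 - 18 = -308
k: 1·7 - 17·(-10) = 7 - (-170) = 177
AB × AC = (103, -308, 177)
|AB × AC| = √136802 ≈ 369.8675
area = ½ · 369.8675 ≈ 184.934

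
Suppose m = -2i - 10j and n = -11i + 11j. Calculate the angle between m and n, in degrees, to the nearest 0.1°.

123.7

m · n = (-2)·(-11) + (-10)·11 = 22 - 110 = -88
|m|² = 4 + 100 = 104,  |m| = √104 ≈ 10.198039
|n|² = 121 + 121 = 242,  |n| = √242 ≈ 15.556349
cos θ = -88 / (10.198039 · 15.556349) ≈ -0.55470
θ = arccos(-0.55470) ≈ 123.7°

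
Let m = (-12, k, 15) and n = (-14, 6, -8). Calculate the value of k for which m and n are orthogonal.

m · n = (-12)·(-14) + k·6 + 15·(-8) = 48 + 6k
Set equal to 0: 6k = -48, so k = -8.

-8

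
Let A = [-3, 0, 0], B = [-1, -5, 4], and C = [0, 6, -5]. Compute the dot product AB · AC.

AB = B − A = (2, -5, 4)
AC = C − A = (3, 6, -5)
AB · AC = 2·3 + (-5)·6 + 4·(-5) = 6 - 30 - 20 = -44

-44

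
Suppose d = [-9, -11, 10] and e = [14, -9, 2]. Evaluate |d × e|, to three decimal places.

i: (-11)·2 - 10·(-9) = -22 - (-90) = 68
j: 10·14 - (-9)·2 = 140 - (-18) = 158
k: (-9)·(-9) - (-11)·14 = 81 - (-154) = 235
d × e = (68, 158, 235)
|d × e| = √(68² + 158² + 235²) = √84813 ≈ 291.2267

291.227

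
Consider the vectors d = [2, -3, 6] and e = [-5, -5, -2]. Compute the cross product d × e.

i: (-3)·(-2) - 6·(-5) = 6 - (-30) = 36
j: 6·(-5) - 2·(-2) = -30 - (-4) = -26
k: 2·(-5) - (-3)·(-5) = -10 - 15 = -25
d × e = (36, -26, -25)

(36, -26, -25)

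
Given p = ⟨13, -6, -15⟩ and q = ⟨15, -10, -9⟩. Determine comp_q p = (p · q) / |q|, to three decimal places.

19.355

p · q = 13·15 + (-6)·(-10) + (-15)·(-9) = 195 + 60 + 135 = 390
|q| = √(225 + 100 + 81) = √406 ≈ 20.1494
comp_q p = 390 / √406 ≈ 19.355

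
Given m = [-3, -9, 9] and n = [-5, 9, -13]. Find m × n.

(36, -84, -72)

i: (-9)·(-13) - 9·9 = 117 - 81 = 36
j: 9·(-5) - (-3)·(-13) = -45 - 39 = -84
k: (-3)·9 - (-9)·(-5) = -27 - 45 = -72
m × n = (36, -84, -72)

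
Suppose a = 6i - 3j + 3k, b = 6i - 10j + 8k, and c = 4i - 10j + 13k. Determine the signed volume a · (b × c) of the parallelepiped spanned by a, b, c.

-222

b × c:
i: (-10)·13 - 8·(-10) = -130 - (-80) = -50
j: 8·4 - 6·13 = 32 - 78 = -46
k: 6·(-10) - (-10)·4 = -60 - (-40) = -20
b × c = (-50, -46, -20)
a · (b × c) = 6·(-50) + (-3)·(-46) + 3·(-20) = -300 + 138 - 60 = -222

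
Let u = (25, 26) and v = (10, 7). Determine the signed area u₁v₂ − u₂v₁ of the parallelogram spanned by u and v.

25·7 - 26·10 = 175 - 260 = -85

-85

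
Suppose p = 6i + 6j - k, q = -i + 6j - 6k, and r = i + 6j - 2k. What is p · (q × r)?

108

q × r:
i: 6·(-2) - (-6)·6 = -12 - (-36) = 24
j: (-6)·1 - (-1)·(-2) = -6 - 2 = -8
k: (-1)·6 - 6·1 = -6 - 6 = -12
q × r = (24, -8, -12)
p · (q × r) = 6·24 + 6·(-8) + (-1)·(-12) = 144 - 48 + 12 = 108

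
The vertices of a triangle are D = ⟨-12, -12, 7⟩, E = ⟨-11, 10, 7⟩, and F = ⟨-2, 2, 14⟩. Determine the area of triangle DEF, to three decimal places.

128.648

DE = (1, 22, 0),  DF = (10, 14, 7)
i: 22·7 - 0·14 = 154 - 0 = 154
j: 0·10 - 1·7 = 0 - 7 = -7
k: 1·14 - 22·10 = 14 - 220 = -206
DE × DF = (154, -7, -206)
|DE × DF| = √66201 ≈ 257.2955
area = ½ · 257.2955 ≈ 128.648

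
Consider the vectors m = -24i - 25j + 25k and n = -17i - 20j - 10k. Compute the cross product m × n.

(750, -665, 55)

i: (-25)·(-10) - 25·(-20) = 250 - (-500) = 750
j: 25·(-17) - (-24)·(-10) = -425 - 240 = -665
k: (-24)·(-20) - (-25)·(-17) = 480 - 425 = 55
m × n = (750, -665, 55)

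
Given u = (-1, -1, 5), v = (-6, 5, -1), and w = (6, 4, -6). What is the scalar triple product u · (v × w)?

-202

v × w:
i: 5·(-6) - (-1)·4 = -30 - (-4) = -26
j: (-1)·6 - (-6)·(-6) = -6 - 36 = -42
k: (-6)·4 - 5·6 = -24 - 30 = -54
v × w = (-26, -42, -54)
u · (v × w) = (-1)·(-26) + (-1)·(-42) + 5·(-54) = 26 + 42 - 270 = -202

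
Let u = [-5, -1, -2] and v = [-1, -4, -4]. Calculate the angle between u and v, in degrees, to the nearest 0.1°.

u · v = (-5)·(-1) + (-1)·(-4) + (-2)·(-4) = 5 + 4 + 8 = 17
|u|² = 25 + 1 + 4 = 30,  |u| = √30 ≈ 5.477226
|v|² = 1 + 16 + 16 = 33,  |v| = √33 ≈ 5.744563
cos θ = 17 / (5.477226 · 5.744563) ≈ 0.54030
θ = arccos(0.54030) ≈ 57.3°

57.3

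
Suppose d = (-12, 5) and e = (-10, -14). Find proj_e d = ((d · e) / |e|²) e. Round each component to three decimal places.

d · e = (-12)·(-10) + 5·(-14) = 120 - 70 = 50
|e|² = 100 + 196 = 296
proj_e d = (50/296) · (-10, -14) ≈ (-1.689, -2.365)

(-1.689, -2.365)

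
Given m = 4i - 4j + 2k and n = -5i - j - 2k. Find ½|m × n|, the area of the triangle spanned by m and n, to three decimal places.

13.038

i: (-4)·(-2) - 2·(-1) = 8 - (-2) = 10
j: 2·(-5) - 4·(-2) = -10 - (-8) = -2
k: 4·(-1) - (-4)·(-5) = -4 - 20 = -24
m × n = (10, -2, -24)
|m × n| = √(10² + (-2)² + (-24)²) = √680 ≈ 26.0768
area = ½ · 26.0768 ≈ 13.038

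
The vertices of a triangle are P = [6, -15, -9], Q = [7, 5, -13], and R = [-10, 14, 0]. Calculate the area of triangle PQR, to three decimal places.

PQ = (1, 20, -4),  PR = (-16, 29, 9)
i: 20·9 - (-4)·29 = 180 - (-116) = 296
j: (-4)·(-16) - 1·9 = 64 - 9 = 55
k: 1·29 - 20·(-16) = 29 - (-320) = 349
PQ × PR = (296, 55, 349)
|PQ × PR| = √212442 ≈ 460.9143
area = ½ · 460.9143 ≈ 230.457

230.457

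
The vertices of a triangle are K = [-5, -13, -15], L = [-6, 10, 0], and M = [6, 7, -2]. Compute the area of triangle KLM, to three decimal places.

162.952

KL = (-1, 23, 15),  KM = (11, 20, 13)
i: 23·13 - 15·20 = 299 - 300 = -1
j: 15·11 - (-1)·13 = 165 - (-13) = 178
k: (-1)·20 - 23·11 = -20 - 253 = -273
KL × KM = (-1, 178, -273)
|KL × KM| = √106214 ≈ 325.9049
area = ½ · 325.9049 ≈ 162.952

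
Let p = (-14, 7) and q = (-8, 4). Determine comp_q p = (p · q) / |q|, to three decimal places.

p · q = (-14)·(-8) + 7·4 = 112 + 28 = 140
|q| = √(64 + 16) = √80 ≈ 8.9443
comp_q p = 140 / √80 ≈ 15.652

15.652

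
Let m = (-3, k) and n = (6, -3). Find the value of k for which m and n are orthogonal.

m · n = (-3)·6 + k·(-3) = -18 - 3k
Set equal to 0: -3k = 18, so k = -6.

-6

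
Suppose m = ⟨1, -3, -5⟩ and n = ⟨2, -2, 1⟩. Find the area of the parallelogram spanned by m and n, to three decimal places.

17.493

i: (-3)·1 - (-5)·(-2) = -3 - 10 = -13
j: (-5)·2 - 1·1 = -10 - 1 = -11
k: 1·(-2) - (-3)·2 = -2 - (-6) = 4
m × n = (-13, -11, 4)
|m × n| = √((-13)² + (-11)² + 4²) = √306 ≈ 17.4929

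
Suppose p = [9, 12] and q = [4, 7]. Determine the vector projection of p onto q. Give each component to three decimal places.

(7.385, 12.923)

p · q = 9·4 + 12·7 = 36 + 84 = 120
|q|² = 16 + 49 = 65
proj_q p = (120/65) · (4, 7) ≈ (7.385, 12.923)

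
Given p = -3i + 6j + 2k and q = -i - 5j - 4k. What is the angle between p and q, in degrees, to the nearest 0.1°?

p · q = (-3)·(-1) + 6·(-5) + 2·(-4) = 3 - 30 - 8 = -35
|p|² = 9 + 36 + 4 = 49,  |p| = √49 ≈ 7.000000
|q|² = 1 + 25 + 16 = 42,  |q| = √42 ≈ 6.480741
cos θ = -35 / (7.000000 · 6.480741) ≈ -0.77152
θ = arccos(-0.77152) ≈ 140.5°

140.5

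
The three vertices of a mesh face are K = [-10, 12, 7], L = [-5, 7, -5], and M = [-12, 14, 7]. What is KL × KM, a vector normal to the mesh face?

(24, 24, 0)

KL = (5, -5, -12)
KM = (-2, 2, 0)
i: (-5)·0 - (-12)·2 = 0 - (-24) = 24
j: (-12)·(-2) - 5·0 = 24 - 0 = 24
k: 5·2 - (-5)·(-2) = 10 - 10 = 0
KL × KM = (24, 24, 0)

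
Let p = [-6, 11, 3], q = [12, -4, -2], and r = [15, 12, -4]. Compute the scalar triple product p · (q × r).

570

q × r:
i: (-4)·(-4) - (-2)·12 = 16 - (-24) = 40
j: (-2)·15 - 12·(-4) = -30 - (-48) = 18
k: 12·12 - (-4)·15 = 144 - (-60) = 204
q × r = (40, 18, 204)
p · (q × r) = (-6)·40 + 11·18 + 3·204 = -240 + 198 + 612 = 570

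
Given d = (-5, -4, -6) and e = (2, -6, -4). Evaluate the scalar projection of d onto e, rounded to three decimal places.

5.078

d · e = (-5)·2 + (-4)·(-6) + (-6)·(-4) = -10 + 24 + 24 = 38
|e| = √(4 + 36 + 16) = √56 ≈ 7.4833
comp_e d = 38 / √56 ≈ 5.078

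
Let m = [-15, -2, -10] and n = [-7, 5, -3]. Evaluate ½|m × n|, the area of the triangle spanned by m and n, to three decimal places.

i: (-2)·(-3) - (-10)·5 = 6 - (-50) = 56
j: (-10)·(-7) - (-15)·(-3) = 70 - 45 = 25
k: (-15)·5 - (-2)·(-7) = -75 - 14 = -89
m × n = (56, 25, -89)
|m × n| = √(56² + 25² + (-89)²) = √11682 ≈ 108.0833
area = ½ · 108.0833 ≈ 54.042

54.042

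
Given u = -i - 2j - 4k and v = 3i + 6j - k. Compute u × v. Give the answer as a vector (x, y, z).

(26, -13, 0)

i: (-2)·(-1) - (-4)·6 = 2 - (-24) = 26
j: (-4)·3 - (-1)·(-1) = -12 - 1 = -13
k: (-1)·6 - (-2)·3 = -6 - (-6) = 0
u × v = (26, -13, 0)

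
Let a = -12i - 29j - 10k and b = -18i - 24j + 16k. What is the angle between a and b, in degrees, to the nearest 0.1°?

47.8

a · b = (-12)·(-18) + (-29)·(-24) + (-10)·16 = 216 + 696 - 160 = 752
|a|² = 144 + 841 + 100 = 1085,  |a| = √1085 ≈ 32.939338
|b|² = 324 + 576 + 256 = 1156,  |b| = √1156 ≈ 34.000000
cos θ = 752 / (32.939338 · 34.000000) ≈ 0.67147
θ = arccos(0.67147) ≈ 47.8°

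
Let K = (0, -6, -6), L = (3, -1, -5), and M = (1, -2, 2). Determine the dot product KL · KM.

KL = L − K = (3, 5, 1)
KM = M − K = (1, 4, 8)
KL · KM = 3·1 + 5·4 + 1·8 = 3 + 20 + 8 = 31

31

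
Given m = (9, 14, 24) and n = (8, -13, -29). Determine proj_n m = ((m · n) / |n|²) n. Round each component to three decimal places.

(-6.004, 9.756, 21.764)

m · n = 9·8 + 14·(-13) + 24·(-29) = 72 - 182 - 696 = -806
|n|² = 64 + 169 + 841 = 1074
proj_n m = (-806/1074) · (8, -13, -29) ≈ (-6.004, 9.756, 21.764)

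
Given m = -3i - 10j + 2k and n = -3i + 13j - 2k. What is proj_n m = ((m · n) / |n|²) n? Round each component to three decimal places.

(2.060, -8.929, 1.374)

m · n = (-3)·(-3) + (-10)·13 + 2·(-2) = 9 - 130 - 4 = -125
|n|² = 9 + 169 + 4 = 182
proj_n m = (-125/182) · (-3, 13, -2) ≈ (2.060, -8.929, 1.374)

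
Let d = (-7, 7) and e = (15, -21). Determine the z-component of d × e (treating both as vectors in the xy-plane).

(-7)·(-21) - 7·15 = 147 - 105 = 42

42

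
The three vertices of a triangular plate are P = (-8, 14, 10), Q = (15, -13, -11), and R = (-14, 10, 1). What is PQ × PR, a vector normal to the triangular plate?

(159, 333, -254)

PQ = (23, -27, -21)
PR = (-6, -4, -9)
i: (-27)·(-9) - (-21)·(-4) = 243 - 84 = 159
j: (-21)·(-6) - 23·(-9) = 126 - (-207) = 333
k: 23·(-4) - (-27)·(-6) = -92 - 162 = -254
PQ × PR = (159, 333, -254)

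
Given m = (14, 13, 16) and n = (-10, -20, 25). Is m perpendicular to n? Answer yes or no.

yes

m · n = 14·(-10) + 13·(-20) + 16·25 = -140 - 260 + 400 = 0
Zero, so the vectors are orthogonal.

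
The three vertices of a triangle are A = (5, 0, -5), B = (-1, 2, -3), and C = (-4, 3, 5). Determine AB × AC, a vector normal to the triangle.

(14, 42, 0)

AB = (-6, 2, 2)
AC = (-9, 3, 10)
i: 2·10 - 2·3 = 20 - 6 = 14
j: 2·(-9) - (-6)·10 = -18 - (-60) = 42
k: (-6)·3 - 2·(-9) = -18 - (-18) = 0
AB × AC = (14, 42, 0)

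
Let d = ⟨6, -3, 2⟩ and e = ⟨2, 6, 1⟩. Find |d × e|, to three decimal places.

44.643

i: (-3)·1 - 2·6 = -3 - 12 = -15
j: 2·2 - 6·1 = 4 - 6 = -2
k: 6·6 - (-3)·2 = 36 - (-6) = 42
d × e = (-15, -2, 42)
|d × e| = √((-15)² + (-2)² + 42²) = √1993 ≈ 44.6430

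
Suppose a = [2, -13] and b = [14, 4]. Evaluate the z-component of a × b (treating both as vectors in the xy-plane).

2·4 - (-13)·14 = 8 - (-182) = 190

190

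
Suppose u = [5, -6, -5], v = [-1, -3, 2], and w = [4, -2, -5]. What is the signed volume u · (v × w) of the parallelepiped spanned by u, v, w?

v × w:
i: (-3)·(-5) - 2·(-2) = 15 - (-4) = 19
j: 2·4 - (-1)·(-5) = 8 - 5 = 3
k: (-1)·(-2) - (-3)·4 = 2 - (-12) = 14
v × w = (19, 3, 14)
u · (v × w) = 5·19 + (-6)·3 + (-5)·14 = 95 - 18 - 70 = 7

7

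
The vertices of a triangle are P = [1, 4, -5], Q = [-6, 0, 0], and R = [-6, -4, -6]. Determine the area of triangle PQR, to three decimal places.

33.481

PQ = (-7, -4, 5),  PR = (-7, -8, -1)
i: (-4)·(-1) - 5·(-8) = 4 - (-40) = 44
j: 5·(-7) - (-7)·(-1) = -35 - 7 = -42
k: (-7)·(-8) - (-4)·(-7) = 56 - 28 = 28
PQ × PR = (44, -42, 28)
|PQ × PR| = √4484 ≈ 66.9627
area = ½ · 66.9627 ≈ 33.481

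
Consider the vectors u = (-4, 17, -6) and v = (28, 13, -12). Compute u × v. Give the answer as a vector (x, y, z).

(-126, -216, -528)

i: 17·(-12) - (-6)·13 = -204 - (-78) = -126
j: (-6)·28 - (-4)·(-12) = -168 - 48 = -216
k: (-4)·13 - 17·28 = -52 - 476 = -528
u × v = (-126, -216, -528)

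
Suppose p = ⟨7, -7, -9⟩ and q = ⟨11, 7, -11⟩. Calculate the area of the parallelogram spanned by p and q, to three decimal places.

i: (-7)·(-11) - (-9)·7 = 77 - (-63) = 140
j: (-9)·11 - 7·(-11) = -99 - (-77) = -22
k: 7·7 - (-7)·11 = 49 - (-77) = 126
p × q = (140, -22, 126)
|p × q| = √(140² + (-22)² + 126²) = √35960 ≈ 189.6312

189.631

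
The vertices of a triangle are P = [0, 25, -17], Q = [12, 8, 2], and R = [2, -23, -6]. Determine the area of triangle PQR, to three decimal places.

PQ = (12, -17, 19),  PR = (2, -48, 11)
i: (-17)·11 - 19·(-48) = -187 - (-912) = 725
j: 19·2 - 12·11 = 38 - 132 = -94
k: 12·(-48) - (-17)·2 = -576 - (-34) = -542
PQ × PR = (725, -94, -542)
|PQ × PR| = √828225 ≈ 910.0687
area = ½ · 910.0687 ≈ 455.034

455.034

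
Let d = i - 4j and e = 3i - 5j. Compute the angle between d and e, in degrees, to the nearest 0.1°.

16.9

d · e = 1·3 + (-4)·(-5) = 3 + 20 = 23
|d|² = 1 + 16 = 17,  |d| = √17 ≈ 4.123106
|e|² = 9 + 25 = 34,  |e| = √34 ≈ 5.830952
cos θ = 23 / (4.123106 · 5.830952) ≈ 0.95667
θ = arccos(0.95667) ≈ 16.9°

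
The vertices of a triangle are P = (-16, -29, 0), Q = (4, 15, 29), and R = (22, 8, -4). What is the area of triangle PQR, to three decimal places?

PQ = (20, 44, 29),  PR = (38, 37, -4)
i: 44·(-4) - 29·37 = -176 - 1073 = -1249
j: 29·38 - 20·(-4) = 1102 - (-80) = 1182
k: 20·37 - 44·38 = 740 - 1672 = -932
PQ × PR = (-1249, 1182, -932)
|PQ × PR| = √3825749 ≈ 1955.9522
area = ½ · 1955.9522 ≈ 977.976

977.976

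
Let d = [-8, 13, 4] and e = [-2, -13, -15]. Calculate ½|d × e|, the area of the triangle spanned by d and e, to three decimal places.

115.902

i: 13·(-15) - 4·(-13) = -195 - (-52) = -143
j: 4·(-2) - (-8)·(-15) = -8 - 120 = -128
k: (-8)·(-13) - 13·(-2) = 104 - (-26) = 130
d × e = (-143, -128, 130)
|d × e| = √((-143)² + (-128)² + 130²) = √53733 ≈ 231.8038
area = ½ · 231.8038 ≈ 115.902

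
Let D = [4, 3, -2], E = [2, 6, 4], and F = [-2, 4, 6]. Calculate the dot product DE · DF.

63

DE = E − D = (-2, 3, 6)
DF = F − D = (-6, 1, 8)
DE · DF = (-2)·(-6) + 3·1 + 6·8 = 12 + 3 + 48 = 63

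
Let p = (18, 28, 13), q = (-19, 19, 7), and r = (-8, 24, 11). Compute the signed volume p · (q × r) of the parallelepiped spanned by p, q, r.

q × r:
i: 19·11 - 7·24 = 209 - 168 = 41
j: 7·(-8) - (-19)·11 = -56 - (-209) = 153
k: (-19)·24 - 19·(-8) = -456 - (-152) = -304
q × r = (41, 153, -304)
p · (q × r) = 18·41 + 28·153 + 13·(-304) = 738 + 4284 - 3952 = 1070

1070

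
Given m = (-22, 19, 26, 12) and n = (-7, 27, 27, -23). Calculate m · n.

m · n = (-22)·(-7) + 19·27 + 26·27 + 12·(-23) = 154 + 513 + 702 - 276 = 1093

1093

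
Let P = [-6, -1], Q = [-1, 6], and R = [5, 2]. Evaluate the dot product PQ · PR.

PQ = Q − P = (5, 7)
PR = R − P = (11, 3)
PQ · PR = 5·11 + 7·3 = 55 + 21 = 76

76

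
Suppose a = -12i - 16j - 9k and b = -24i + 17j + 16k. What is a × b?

(-103, 408, -588)

i: (-16)·16 - (-9)·17 = -256 - (-153) = -103
j: (-9)·(-24) - (-12)·16 = 216 - (-192) = 408
k: (-12)·17 - (-16)·(-24) = -204 - 384 = -588
a × b = (-103, 408, -588)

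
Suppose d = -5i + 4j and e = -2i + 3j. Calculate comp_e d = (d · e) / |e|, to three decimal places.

6.102

d · e = (-5)·(-2) + 4·3 = 10 + 12 = 22
|e| = √(4 + 9) = √13 ≈ 3.6056
comp_e d = 22 / √13 ≈ 6.102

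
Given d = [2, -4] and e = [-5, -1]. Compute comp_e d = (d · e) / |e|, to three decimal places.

-1.177

d · e = 2·(-5) + (-4)·(-1) = -10 + 4 = -6
|e| = √(25 + 1) = √26 ≈ 5.0990
comp_e d = -6 / √26 ≈ -1.177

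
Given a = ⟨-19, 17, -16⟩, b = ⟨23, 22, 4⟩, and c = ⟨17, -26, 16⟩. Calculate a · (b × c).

1788

b × c:
i: 22·16 - 4·(-26) = 352 - (-104) = 456
j: 4·17 - 23·16 = 68 - 368 = -300
k: 23·(-26) - 22·17 = -598 - 374 = -972
b × c = (456, -300, -972)
a · (b × c) = (-19)·456 + 17·(-300) + (-16)·(-972) = -8664 - 5100 + 15552 = 1788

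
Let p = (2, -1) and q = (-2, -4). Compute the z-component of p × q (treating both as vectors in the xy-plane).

2·(-4) - (-1)·(-2) = -8 - 2 = -10

-10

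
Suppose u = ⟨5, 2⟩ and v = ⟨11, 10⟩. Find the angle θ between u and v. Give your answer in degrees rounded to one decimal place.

u · v = 5·11 + 2·10 = 55 + 20 = 75
|u|² = 25 + 4 = 29,  |u| = √29 ≈ 5.385165
|v|² = 121 + 100 = 221,  |v| = √221 ≈ 14.866069
cos θ = 75 / (5.385165 · 14.866069) ≈ 0.93684
θ = arccos(0.93684) ≈ 20.5°

20.5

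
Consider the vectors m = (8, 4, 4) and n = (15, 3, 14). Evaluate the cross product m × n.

(44, -52, -36)

i: 4·14 - 4·3 = 56 - 12 = 44
j: 4·15 - 8·14 = 60 - 112 = -52
k: 8·3 - 4·15 = 24 - 60 = -36
m × n = (44, -52, -36)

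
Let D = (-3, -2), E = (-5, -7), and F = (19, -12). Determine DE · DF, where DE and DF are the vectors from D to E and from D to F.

DE = E − D = (-2, -5)
DF = F − D = (22, -10)
DE · DF = (-2)·22 + (-5)·(-10) = -44 + 50 = 6

6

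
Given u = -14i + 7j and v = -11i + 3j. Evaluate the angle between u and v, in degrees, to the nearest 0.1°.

u · v = (-14)·(-11) + 7·3 = 154 + 21 = 175
|u|² = 196 + 49 = 245,  |u| = √245 ≈ 15.652476
|v|² = 121 + 9 = 130,  |v| = √130 ≈ 11.401754
cos θ = 175 / (15.652476 · 11.401754) ≈ 0.98058
θ = arccos(0.98058) ≈ 11.3°

11.3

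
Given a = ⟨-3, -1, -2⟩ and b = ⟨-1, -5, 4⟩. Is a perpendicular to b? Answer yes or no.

a · b = (-3)·(-1) + (-1)·(-5) + (-2)·4 = 3 + 5 - 8 = 0
Zero, so the vectors are orthogonal.

yes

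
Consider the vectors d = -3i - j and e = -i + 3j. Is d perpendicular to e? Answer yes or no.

yes

d · e = (-3)·(-1) + (-1)·3 = 3 - 3 = 0
Zero, so the vectors are orthogonal.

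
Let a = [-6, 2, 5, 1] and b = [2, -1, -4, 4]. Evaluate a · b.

-30

a · b = (-6)·2 + 2·(-1) + 5·(-4) + 1·4 = -12 - 2 - 20 + 4 = -30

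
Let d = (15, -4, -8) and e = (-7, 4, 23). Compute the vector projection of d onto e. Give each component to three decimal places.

(3.594, -2.054, -11.810)

d · e = 15·(-7) + (-4)·4 + (-8)·23 = -105 - 16 - 184 = -305
|e|² = 49 + 16 + 529 = 594
proj_e d = (-305/594) · (-7, 4, 23) ≈ (3.594, -2.054, -11.810)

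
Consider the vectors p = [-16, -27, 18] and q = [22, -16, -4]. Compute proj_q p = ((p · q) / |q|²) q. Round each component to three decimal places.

(0.233, -0.169, -0.042)

p · q = (-16)·22 + (-27)·(-16) + 18·(-4) = -352 + 432 - 72 = 8
|q|² = 484 + 256 + 16 = 756
proj_q p = (8/756) · (22, -16, -4) ≈ (0.233, -0.169, -0.042)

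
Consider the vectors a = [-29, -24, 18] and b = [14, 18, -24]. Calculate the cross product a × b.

i: (-24)·(-24) - 18·18 = 576 - 324 = 252
j: 18·14 - (-29)·(-24) = 252 - 696 = -444
k: (-29)·18 - (-24)·14 = -522 - (-336) = -186
a × b = (252, -444, -186)

(252, -444, -186)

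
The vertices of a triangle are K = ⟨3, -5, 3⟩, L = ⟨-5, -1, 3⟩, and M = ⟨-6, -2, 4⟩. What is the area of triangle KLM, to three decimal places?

KL = (-8, 4, 0),  KM = (-9, 3, 1)
i: 4·1 - 0·3 = 4 - 0 = 4
j: 0·(-9) - (-8)·1 = 0 - (-8) = 8
k: (-8)·3 - 4·(-9) = -24 - (-36) = 12
KL × KM = (4, 8, 12)
|KL × KM| = √224 ≈ 14.9666
area = ½ · 14.9666 ≈ 7.483

7.483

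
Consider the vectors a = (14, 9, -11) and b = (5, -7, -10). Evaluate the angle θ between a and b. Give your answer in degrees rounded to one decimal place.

a · b = 14·5 + 9·(-7) + (-11)·(-10) = 70 - 63 + 110 = 117
|a|² = 196 + 81 + 121 = 398,  |a| = √398 ≈ 19.949937
|b|² = 25 + 49 + 100 = 174,  |b| = √174 ≈ 13.190906
cos θ = 117 / (19.949937 · 13.190906) ≈ 0.44460
θ = arccos(0.44460) ≈ 63.6°

63.6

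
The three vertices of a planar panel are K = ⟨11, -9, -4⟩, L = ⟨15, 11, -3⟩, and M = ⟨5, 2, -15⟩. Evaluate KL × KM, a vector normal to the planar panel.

(-231, 38, 164)

KL = (4, 20, 1)
KM = (-6, 11, -11)
i: 20·(-11) - 1·11 = -220 - 11 = -231
j: 1·(-6) - 4·(-11) = -6 - (-44) = 38
k: 4·11 - 20·(-6) = 44 - (-120) = 164
KL × KM = (-231, 38, 164)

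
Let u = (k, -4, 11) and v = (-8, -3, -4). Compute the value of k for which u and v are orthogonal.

u · v = k·(-8) + (-4)·(-3) + 11·(-4) = -32 - 8k
Set equal to 0: -8k = 32, so k = -4.

-4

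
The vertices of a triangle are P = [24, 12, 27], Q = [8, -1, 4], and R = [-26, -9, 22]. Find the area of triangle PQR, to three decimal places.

595.445

PQ = (-16, -13, -23),  PR = (-50, -21, -5)
i: (-13)·(-5) - (-23)·(-21) = 65 - 483 = -418
j: (-23)·(-50) - (-16)·(-5) = 1150 - 80 = 1070
k: (-16)·(-21) - (-13)·(-50) = 336 - 650 = -314
PQ × PR = (-418, 1070, -314)
|PQ × PR| = √1418220 ≈ 1190.8904
area = ½ · 1190.8904 ≈ 595.445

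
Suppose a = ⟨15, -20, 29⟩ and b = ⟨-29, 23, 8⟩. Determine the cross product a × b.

i: (-20)·8 - 29·23 = -160 - 667 = -827
j: 29·(-29) - 15·8 = -841 - 120 = -961
k: 15·23 - (-20)·(-29) = 345 - 580 = -235
a × b = (-827, -961, -235)

(-827, -961, -235)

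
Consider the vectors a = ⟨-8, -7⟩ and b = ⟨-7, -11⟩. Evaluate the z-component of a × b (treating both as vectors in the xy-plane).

(-8)·(-11) - (-7)·(-7) = 88 - 49 = 39

39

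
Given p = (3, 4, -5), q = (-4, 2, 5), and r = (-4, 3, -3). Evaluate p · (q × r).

q × r:
i: 2·(-3) - 5·3 = -6 - 15 = -21
j: 5·(-4) - (-4)·(-3) = -20 - 12 = -32
k: (-4)·3 - 2·(-4) = -12 - (-8) = -4
q × r = (-21, -32, -4)
p · (q × r) = 3·(-21) + 4·(-32) + (-5)·(-4) = -63 - 128 + 20 = -171

-171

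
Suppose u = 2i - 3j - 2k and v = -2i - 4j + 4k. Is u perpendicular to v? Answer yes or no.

yes

u · v = 2·(-2) + (-3)·(-4) + (-2)·4 = -4 + 12 - 8 = 0
Zero, so the vectors are orthogonal.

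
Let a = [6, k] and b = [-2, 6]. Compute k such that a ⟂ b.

2

a · b = 6·(-2) + k·6 = -12 + 6k
Set equal to 0: 6k = 12, so k = 2.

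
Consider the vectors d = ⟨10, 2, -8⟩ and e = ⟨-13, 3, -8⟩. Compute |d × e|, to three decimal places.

192.499

i: 2·(-8) - (-8)·3 = -16 - (-24) = 8
j: (-8)·(-13) - 10·(-8) = 104 - (-80) = 184
k: 10·3 - 2·(-13) = 30 - (-26) = 56
d × e = (8, 184, 56)
|d × e| = √(8² + 184² + 56²) = √37056 ≈ 192.4994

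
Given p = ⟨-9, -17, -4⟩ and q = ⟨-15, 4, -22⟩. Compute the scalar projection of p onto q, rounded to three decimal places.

5.757

p · q = (-9)·(-15) + (-17)·4 + (-4)·(-22) = 135 - 68 + 88 = 155
|q| = √(225 + 16 + 484) = √725 ≈ 26.9258
comp_q p = 155 / √725 ≈ 5.757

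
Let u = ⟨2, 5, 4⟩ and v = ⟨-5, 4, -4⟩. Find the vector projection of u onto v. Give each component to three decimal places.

u · v = 2·(-5) + 5·4 + 4·(-4) = -10 + 20 - 16 = -6
|v|² = 25 + 16 + 16 = 57
proj_v u = (-6/57) · (-5, 4, -4) ≈ (0.526, -0.421, 0.421)

(0.526, -0.421, 0.421)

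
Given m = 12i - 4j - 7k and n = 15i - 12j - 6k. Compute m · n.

m · n = 12·15 + (-4)·(-12) + (-7)·(-6) = 180 + 48 + 42 = 270

270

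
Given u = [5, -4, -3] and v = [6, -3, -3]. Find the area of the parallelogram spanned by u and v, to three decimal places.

9.950

i: (-4)·(-3) - (-3)·(-3) = 12 - 9 = 3
j: (-3)·6 - 5·(-3) = -18 - (-15) = -3
k: 5·(-3) - (-4)·6 = -15 - (-24) = 9
u × v = (3, -3, 9)
|u × v| = √(3² + (-3)² + 9²) = √99 ≈ 9.9499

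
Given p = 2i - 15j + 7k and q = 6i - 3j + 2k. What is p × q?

i: (-15)·2 - 7·(-3) = -30 - (-21) = -9
j: 7·6 - 2·2 = 42 - 4 = 38
k: 2·(-3) - (-15)·6 = -6 - (-90) = 84
p × q = (-9, 38, 84)

(-9, 38, 84)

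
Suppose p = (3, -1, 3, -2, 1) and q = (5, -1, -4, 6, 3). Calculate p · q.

p · q = 3·5 + (-1)·(-1) + 3·(-4) + (-2)·6 + 1·3 = 15 + 1 - 12 - 12 + 3 = -5

-5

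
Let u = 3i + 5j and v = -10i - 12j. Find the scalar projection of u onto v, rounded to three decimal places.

-5.762

u · v = 3·(-10) + 5·(-12) = -30 - 60 = -90
|v| = √(100 + 144) = √244 ≈ 15.6205
comp_v u = -90 / √244 ≈ -5.762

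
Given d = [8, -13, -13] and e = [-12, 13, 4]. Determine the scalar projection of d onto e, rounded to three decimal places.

d · e = 8·(-12) + (-13)·13 + (-13)·4 = -96 - 169 - 52 = -317
|e| = √(144 + 169 + 16) = √329 ≈ 18.1384
comp_e d = -317 / √329 ≈ -17.477

-17.477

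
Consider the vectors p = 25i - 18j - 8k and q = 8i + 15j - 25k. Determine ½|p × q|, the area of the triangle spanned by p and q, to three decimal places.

i: (-18)·(-25) - (-8)·15 = 450 - (-120) = 570
j: (-8)·8 - 25·(-25) = -64 - (-625) = 561
k: 25·15 - (-18)·8 = 375 - (-144) = 519
p × q = (570, 561, 519)
|p × q| = √(570² + 561² + 519²) = √908982 ≈ 953.4055
area = ½ · 953.4055 ≈ 476.703

476.703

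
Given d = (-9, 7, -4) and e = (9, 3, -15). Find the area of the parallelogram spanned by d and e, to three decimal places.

214.453

i: 7·(-15) - (-4)·3 = -105 - (-12) = -93
j: (-4)·9 - (-9)·(-15) = -36 - 135 = -171
k: (-9)·3 - 7·9 = -27 - 63 = -90
d × e = (-93, -171, -90)
|d × e| = √((-93)² + (-171)² + (-90)²) = √45990 ≈ 214.4528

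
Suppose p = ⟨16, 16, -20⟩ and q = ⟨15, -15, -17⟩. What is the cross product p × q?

(-572, -28, -480)

i: 16·(-17) - (-20)·(-15) = -272 - 300 = -572
j: (-20)·15 - 16·(-17) = -300 - (-272) = -28
k: 16·(-15) - 16·15 = -240 - 240 = -480
p × q = (-572, -28, -480)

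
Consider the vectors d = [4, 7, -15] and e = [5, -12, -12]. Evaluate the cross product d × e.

i: 7·(-12) - (-15)·(-12) = -84 - 180 = -264
j: (-15)·5 - 4·(-12) = -75 - (-48) = -27
k: 4·(-12) - 7·5 = -48 - 35 = -83
d × e = (-264, -27, -83)

(-264, -27, -83)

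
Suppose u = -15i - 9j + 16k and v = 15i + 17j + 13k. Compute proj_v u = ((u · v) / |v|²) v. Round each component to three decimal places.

(-3.734, -4.231, -3.236)

u · v = (-15)·15 + (-9)·17 + 16·13 = -225 - 153 + 208 = -170
|v|² = 225 + 289 + 169 = 683
proj_v u = (-170/683) · (15, 17, 13) ≈ (-3.734, -4.231, -3.236)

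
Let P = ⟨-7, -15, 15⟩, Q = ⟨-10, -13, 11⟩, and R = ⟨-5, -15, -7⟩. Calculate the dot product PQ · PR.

82

PQ = Q − P = (-3, 2, -4)
PR = R − P = (2, 0, -22)
PQ · PR = (-3)·2 + 2·0 + (-4)·(-22) = -6 + 0 + 88 = 82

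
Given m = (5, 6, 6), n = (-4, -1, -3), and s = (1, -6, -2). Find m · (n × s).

n × s:
i: (-1)·(-2) - (-3)·(-6) = 2 - 18 = -16
j: (-3)·1 - (-4)·(-2) = -3 - 8 = -11
k: (-4)·(-6) - (-1)·1 = 24 - (-1) = 25
n × s = (-16, -11, 25)
m · (n × s) = 5·(-16) + 6·(-11) + 6·25 = -80 - 66 + 150 = 4

4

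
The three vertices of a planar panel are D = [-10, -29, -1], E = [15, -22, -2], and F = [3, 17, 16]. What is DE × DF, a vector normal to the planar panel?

DE = (25, 7, -1)
DF = (13, 46, 17)
i: 7·17 - (-1)·46 = 119 - (-46) = 165
j: (-1)·13 - 25·17 = -13 - 425 = -438
k: 25·46 - 7·13 = 1150 - 91 = 1059
DE × DF = (165, -438, 1059)

(165, -438, 1059)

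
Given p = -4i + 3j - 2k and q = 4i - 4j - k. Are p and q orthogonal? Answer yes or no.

no

p · q = (-4)·4 + 3·(-4) + (-2)·(-1) = -16 - 12 + 2 = -26
Nonzero, so the vectors are not orthogonal.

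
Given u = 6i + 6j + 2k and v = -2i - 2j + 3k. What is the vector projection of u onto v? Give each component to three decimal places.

u · v = 6·(-2) + 6·(-2) + 2·3 = -12 - 12 + 6 = -18
|v|² = 4 + 4 + 9 = 17
proj_v u = (-18/17) · (-2, -2, 3) ≈ (2.118, 2.118, -3.176)

(2.118, 2.118, -3.176)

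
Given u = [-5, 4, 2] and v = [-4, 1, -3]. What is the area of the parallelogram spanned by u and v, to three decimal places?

29.086

i: 4·(-3) - 2·1 = -12 - 2 = -14
j: 2·(-4) - (-5)·(-3) = -8 - 15 = -23
k: (-5)·1 - 4·(-4) = -5 - (-16) = 11
u × v = (-14, -23, 11)
|u × v| = √((-14)² + (-23)² + 11²) = √846 ≈ 29.0861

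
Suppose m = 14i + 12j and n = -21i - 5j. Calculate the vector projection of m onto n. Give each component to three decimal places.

(15.953, 3.798)

m · n = 14·(-21) + 12·(-5) = -294 - 60 = -354
|n|² = 441 + 25 = 466
proj_n m = (-354/466) · (-21, -5) ≈ (15.953, 3.798)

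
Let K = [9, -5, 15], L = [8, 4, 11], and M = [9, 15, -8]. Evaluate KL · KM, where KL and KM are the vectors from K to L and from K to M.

KL = L − K = (-1, 9, -4)
KM = M − K = (0, 20, -23)
KL · KM = (-1)·0 + 9·20 + (-4)·(-23) = 0 + 180 + 92 = 272

272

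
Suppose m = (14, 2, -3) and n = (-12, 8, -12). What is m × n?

(0, 204, 136)

i: 2·(-12) - (-3)·8 = -24 - (-24) = 0
j: (-3)·(-12) - 14·(-12) = 36 - (-168) = 204
k: 14·8 - 2·(-12) = 112 - (-24) = 136
m × n = (0, 204, 136)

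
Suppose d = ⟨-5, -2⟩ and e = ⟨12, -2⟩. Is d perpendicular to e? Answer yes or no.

d · e = (-5)·12 + (-2)·(-2) = -60 + 4 = -56
Nonzero, so the vectors are not orthogonal.

no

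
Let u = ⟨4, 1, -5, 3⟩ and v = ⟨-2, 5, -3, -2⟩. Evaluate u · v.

6

u · v = 4·(-2) + 1·5 + (-5)·(-3) + 3·(-2) = -8 + 5 + 15 - 6 = 6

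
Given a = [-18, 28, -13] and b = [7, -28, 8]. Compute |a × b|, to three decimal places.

342.451

i: 28·8 - (-13)·(-28) = 224 - 364 = -140
j: (-13)·7 - (-18)·8 = -91 - (-144) = 53
k: (-18)·(-28) - 28·7 = 504 - 196 = 308
a × b = (-140, 53, 308)
|a × b| = √((-140)² + 53² + 308²) = √117273 ≈ 342.4515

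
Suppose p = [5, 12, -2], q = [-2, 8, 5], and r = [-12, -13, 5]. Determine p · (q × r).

q × r:
i: 8·5 - 5·(-13) = 40 - (-65) = 105
j: 5·(-12) - (-2)·5 = -60 - (-10) = -50
k: (-2)·(-13) - 8·(-12) = 26 - (-96) = 122
q × r = (105, -50, 122)
p · (q × r) = 5·105 + 12·(-50) + (-2)·122 = 525 - 600 - 244 = -319

-319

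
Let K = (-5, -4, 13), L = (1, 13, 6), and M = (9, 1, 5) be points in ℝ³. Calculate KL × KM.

(-101, -50, -208)

KL = (6, 17, -7)
KM = (14, 5, -8)
i: 17·(-8) - (-7)·5 = -136 - (-35) = -101
j: (-7)·14 - 6·(-8) = -98 - (-48) = -50
k: 6·5 - 17·14 = 30 - 238 = -208
KL × KM = (-101, -50, -208)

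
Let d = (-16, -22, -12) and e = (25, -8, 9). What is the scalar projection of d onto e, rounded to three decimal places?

-11.964

d · e = (-16)·25 + (-22)·(-8) + (-12)·9 = -400 + 176 - 108 = -332
|e| = √(625 + 64 + 81) = √770 ≈ 27.7489
comp_e d = -332 / √770 ≈ -11.964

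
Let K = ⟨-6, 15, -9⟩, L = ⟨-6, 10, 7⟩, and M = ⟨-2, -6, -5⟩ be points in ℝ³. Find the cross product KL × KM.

(316, 64, 20)

KL = (0, -5, 16)
KM = (4, -21, 4)
i: (-5)·4 - 16·(-21) = -20 - (-336) = 316
j: 16·4 - 0·4 = 64 - 0 = 64
k: 0·(-21) - (-5)·4 = 0 - (-20) = 20
KL × KM = (316, 64, 20)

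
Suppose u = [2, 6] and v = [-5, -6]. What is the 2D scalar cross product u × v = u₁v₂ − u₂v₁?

18

2·(-6) - 6·(-5) = -12 - (-30) = 18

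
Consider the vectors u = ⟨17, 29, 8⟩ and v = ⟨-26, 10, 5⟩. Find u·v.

u · v = 17·(-26) + 29·10 + 8·5 = -442 + 290 + 40 = -112

-112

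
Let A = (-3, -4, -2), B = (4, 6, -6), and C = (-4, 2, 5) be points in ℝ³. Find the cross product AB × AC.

AB = (7, 10, -4)
AC = (-1, 6, 7)
i: 10·7 - (-4)·6 = 70 - (-24) = 94
j: (-4)·(-1) - 7·7 = 4 - 49 = -45
k: 7·6 - 10·(-1) = 42 - (-10) = 52
AB × AC = (94, -45, 52)

(94, -45, 52)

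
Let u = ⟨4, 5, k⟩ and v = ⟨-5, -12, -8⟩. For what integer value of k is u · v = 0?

-10

u · v = 4·(-5) + 5·(-12) + k·(-8) = -80 - 8k
Set equal to 0: -8k = 80, so k = -10.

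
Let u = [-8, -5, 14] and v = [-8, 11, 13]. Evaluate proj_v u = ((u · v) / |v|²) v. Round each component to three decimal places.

u · v = (-8)·(-8) + (-5)·11 + 14·13 = 64 - 55 + 182 = 191
|v|² = 64 + 121 + 169 = 354
proj_v u = (191/354) · (-8, 11, 13) ≈ (-4.316, 5.935, 7.014)

(-4.316, 5.935, 7.014)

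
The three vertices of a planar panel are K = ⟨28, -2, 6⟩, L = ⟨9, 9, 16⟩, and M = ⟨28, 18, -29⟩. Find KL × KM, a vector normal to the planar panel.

(-585, -665, -380)

KL = (-19, 11, 10)
KM = (0, 20, -35)
i: 11·(-35) - 10·20 = -385 - 200 = -585
j: 10·0 - (-19)·(-35) = 0 - 665 = -665
k: (-19)·20 - 11·0 = -380 - 0 = -380
KL × KM = (-585, -665, -380)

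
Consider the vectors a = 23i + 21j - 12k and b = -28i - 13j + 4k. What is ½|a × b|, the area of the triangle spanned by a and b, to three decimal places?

i: 21·4 - (-12)·(-13) = 84 - 156 = -72
j: (-12)·(-28) - 23·4 = 336 - 92 = 244
k: 23·(-13) - 21·(-28) = -299 - (-588) = 289
a × b = (-72, 244, 289)
|a × b| = √((-72)² + 244² + 289²) = √148241 ≈ 385.0208
area = ½ · 385.0208 ≈ 192.510

192.510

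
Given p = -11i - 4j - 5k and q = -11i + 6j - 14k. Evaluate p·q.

p · q = (-11)·(-11) + (-4)·6 + (-5)·(-14) = 121 - 24 + 70 = 167

167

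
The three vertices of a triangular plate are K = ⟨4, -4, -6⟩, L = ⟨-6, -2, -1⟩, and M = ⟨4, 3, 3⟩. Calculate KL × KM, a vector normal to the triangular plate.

(-17, 90, -70)

KL = (-10, 2, 5)
KM = (0, 7, 9)
i: 2·9 - 5·7 = 18 - 35 = -17
j: 5·0 - (-10)·9 = 0 - (-90) = 90
k: (-10)·7 - 2·0 = -70 - 0 = -70
KL × KM = (-17, 90, -70)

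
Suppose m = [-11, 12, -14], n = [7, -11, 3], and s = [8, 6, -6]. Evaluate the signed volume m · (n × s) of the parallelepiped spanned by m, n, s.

-1556

n × s:
i: (-11)·(-6) - 3·6 = 66 - 18 = 48
j: 3·8 - 7·(-6) = 24 - (-42) = 66
k: 7·6 - (-11)·8 = 42 - (-88) = 130
n × s = (48, 66, 130)
m · (n × s) = (-11)·48 + 12·66 + (-14)·130 = -528 + 792 - 1820 = -1556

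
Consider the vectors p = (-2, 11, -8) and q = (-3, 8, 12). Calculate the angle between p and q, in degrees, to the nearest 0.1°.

p · q = (-2)·(-3) + 11·8 + (-8)·12 = 6 + 88 - 96 = -2
|p|² = 4 + 121 + 64 = 189,  |p| = √189 ≈ 13.747727
|q|² = 9 + 64 + 144 = 217,  |q| = √217 ≈ 14.730920
cos θ = -2 / (13.747727 · 14.730920) ≈ -0.00988
θ = arccos(-0.00988) ≈ 90.6°

90.6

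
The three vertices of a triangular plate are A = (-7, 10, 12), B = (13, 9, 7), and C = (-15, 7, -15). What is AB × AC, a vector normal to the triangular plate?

AB = (20, -1, -5)
AC = (-8, -3, -27)
i: (-1)·(-27) - (-5)·(-3) = 27 - 15 = 12
j: (-5)·(-8) - 20·(-27) = 40 - (-540) = 580
k: 20·(-3) - (-1)·(-8) = -60 - 8 = -68
AB × AC = (12, 580, -68)

(12, 580, -68)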